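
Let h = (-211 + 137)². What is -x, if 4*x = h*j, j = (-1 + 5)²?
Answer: -21904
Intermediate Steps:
j = 16 (j = 4² = 16)
h = 5476 (h = (-74)² = 5476)
x = 21904 (x = (5476*16)/4 = (¼)*87616 = 21904)
-x = -1*21904 = -21904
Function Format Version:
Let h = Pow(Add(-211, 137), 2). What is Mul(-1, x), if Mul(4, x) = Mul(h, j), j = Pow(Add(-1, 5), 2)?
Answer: -21904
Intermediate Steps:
j = 16 (j = Pow(4, 2) = 16)
h = 5476 (h = Pow(-74, 2) = 5476)
x = 21904 (x = Mul(Rational(1, 4), Mul(5476, 16)) = Mul(Rational(1, 4), 87616) = 21904)
Mul(-1, x) = Mul(-1, 21904) = -21904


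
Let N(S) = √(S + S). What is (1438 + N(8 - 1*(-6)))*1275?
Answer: 1833450 + 2550*√7 ≈ 1.8402e+6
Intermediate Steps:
N(S) = √2*√S (N(S) = √(2*S) = √2*√S)
(1438 + N(8 - 1*(-6)))*1275 = (1438 + √2*√(8 - 1*(-6)))*1275 = (1438 + √2*√(8 + 6))*1275 = (1438 + √2*√14)*1275 = (1438 + 2*√7)*1275 = 1833450 + 2550*√7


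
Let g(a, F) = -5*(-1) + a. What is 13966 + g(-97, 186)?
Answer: 13874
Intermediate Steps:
g(a, F) = 5 + a
13966 + g(-97, 186) = 13966 + (5 - 97) = 13966 - 92 = 13874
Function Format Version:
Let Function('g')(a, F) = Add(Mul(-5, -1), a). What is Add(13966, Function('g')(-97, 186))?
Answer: 13874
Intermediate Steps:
Function('g')(a, F) = Add(5, a)
Add(13966, Function('g')(-97, 186)) = Add(13966, Add(5, -97)) = Add(13966, -92) = 13874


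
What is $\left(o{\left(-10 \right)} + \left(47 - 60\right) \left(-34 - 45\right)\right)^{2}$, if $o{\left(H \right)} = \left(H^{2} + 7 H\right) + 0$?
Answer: $1117249$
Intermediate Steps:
$o{\left(H \right)} = H^{2} + 7 H$
$\left(o{\left(-10 \right)} + \left(47 - 60\right) \left(-34 - 45\right)\right)^{2} = \left(- 10 \left(7 - 10\right) + \left(47 - 60\right) \left(-34 - 45\right)\right)^{2} = \left(\left(-10\right) \left(-3\right) - -1027\right)^{2} = \left(30 + 1027\right)^{2} = 1057^{2} = 1117249$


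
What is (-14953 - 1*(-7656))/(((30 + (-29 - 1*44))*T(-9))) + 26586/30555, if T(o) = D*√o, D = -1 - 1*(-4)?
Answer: 422/485 - 7297*I/387 ≈ 0.8701 - 18.855*I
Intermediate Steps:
D = 3 (D = -1 + 4 = 3)
T(o) = 3*√o
(-14953 - 1*(-7656))/(((30 + (-29 - 1*44))*T(-9))) + 26586/30555 = (-14953 - 1*(-7656))/(((30 + (-29 - 1*44))*(3*√(-9)))) + 26586/30555 = (-14953 + 7656)/(((30 + (-29 - 44))*(3*(3*I)))) + 26586*(1/30555) = -7297*(-I/(9*(30 - 73))) + 422/485 = -7297*I/387 + 422/485 = 422/485 - 7297*I/387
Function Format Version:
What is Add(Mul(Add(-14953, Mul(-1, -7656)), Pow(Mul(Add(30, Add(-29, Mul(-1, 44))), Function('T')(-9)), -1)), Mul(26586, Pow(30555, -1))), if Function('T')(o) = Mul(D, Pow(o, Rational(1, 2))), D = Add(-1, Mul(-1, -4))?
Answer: Add(Rational(422, 485), Mul(Rational(-7297, 387), I)) ≈ Add(0.87010, Mul(-18.855, I))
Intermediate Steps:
D = 3 (D = Add(-1, 4) = 3)
Function('T')(o) = Mul(3, Pow(o, Rational(1, 2)))
Add(Mul(Add(-14953, Mul(-1, -7656)), Pow(Mul(Add(30, Add(-29, Mul(-1, 44))), Function('T')(-9)), -1)), Mul(26586, Pow(30555, -1))) = Add(Mul(Add(-14953, Mul(-1, -7656)), Pow(Mul(Add(30, Add(-29, Mul(-1, 44))), Mul(3, Pow(-9, Rational(1, 2)))), -1)), Mul(26586, Pow(30555, -1))) = Add(Mul(Add(-14953, 7656), Pow(Mul(Add(30, Add(-29, -44)), Mul(3, Mul(3, I))), -1)), Mul(26586, Rational(1, 30555))) = Add(Mul(-7297, Pow(Mul(Add(30, -73), Mul(9, I)), -1)), Rational(422, 485)) = Add(Mul(-7297, Pow(Mul(-43, Mul(9, I)), -1)), Rational(422, 485)) = Add(Mul(-7297, Pow(Mul(-387, I), -1)), Rational(422, 485)) = Add(Mul(-7297, Mul(Rational(1, 387), I)), Rational(422, 485)) = Add(Mul(Rational(-7297, 387), I), Rational(422, 485)) = Add(Rational(422, 485), Mul(Rational(-7297, 387), I))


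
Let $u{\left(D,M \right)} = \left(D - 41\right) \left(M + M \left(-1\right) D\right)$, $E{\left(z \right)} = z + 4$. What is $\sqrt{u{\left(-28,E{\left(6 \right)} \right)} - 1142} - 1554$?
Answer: $-1554 + 4 i \sqrt{1322} \approx -1554.0 + 145.44 i$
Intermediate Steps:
$E{\left(z \right)} = 4 + z$
$u{\left(D,M \right)} = \left(-41 + D\right) \left(M - D M\right)$ ($u{\left(D,M \right)} = \left(-41 + D\right) \left(M + - M D\right) = \left(-41 + D\right) \left(M - D M\right)$)
$\sqrt{u{\left(-28,E{\left(6 \right)} \right)} - 1142} - 1554 = \sqrt{\left(4 + 6\right) \left(-41 - \left(-28\right)^{2} + 42 \left(-28\right)\right) - 1142} - 1554 = \sqrt{10 \left(-41 - 784 - 1176\right) - 1142} - 1554 = \sqrt{10 \left(-2001\right) - 1142} - 1554 = \sqrt{-20010 - 1142} - 1554 = \sqrt{-21152} - 1554 = 4 i \sqrt{1322} - 1554 = -1554 + 4 i \sqrt{1322}$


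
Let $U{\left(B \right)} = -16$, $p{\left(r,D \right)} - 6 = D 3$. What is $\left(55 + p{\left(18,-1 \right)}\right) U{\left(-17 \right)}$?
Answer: $-928$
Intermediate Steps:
$p{\left(r,D \right)} = 6 + 3 D$ ($p{\left(r,D \right)} = 6 + D 3 = 6 + 3 D$)
$\left(55 + p{\left(18,-1 \right)}\right) U{\left(-17 \right)} = \left(55 + \left(6 + 3 \left(-1\right)\right)\right) \left(-16\right) = \left(55 + \left(6 - 3\right)\right) \left(-16\right) = \left(55 + 3\right) \left(-16\right) = 58 \left(-16\right) = -928$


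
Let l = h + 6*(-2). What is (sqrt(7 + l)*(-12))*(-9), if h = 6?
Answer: 108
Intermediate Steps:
l = -6 (l = 6 + 6*(-2) = 6 - 12 = -6)
(sqrt(7 + l)*(-12))*(-9) = (sqrt(7 - 6)*(-12))*(-9) = (sqrt(1)*(-12))*(-9) = (1*(-12))*(-9) = -12*(-9) = 108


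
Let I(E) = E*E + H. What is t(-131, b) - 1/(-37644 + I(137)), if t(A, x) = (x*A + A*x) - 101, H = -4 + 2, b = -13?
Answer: 62388486/18877 ≈ 3305.0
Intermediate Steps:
H = -2
t(A, x) = -101 + 2*A*x (t(A, x) = (A*x + A*x) - 101 = 2*A*x - 101 = -101 + 2*A*x)
I(E) = -2 + E² (I(E) = E*E - 2 = E² - 2 = -2 + E²)
t(-131, b) - 1/(-37644 + I(137)) = (-101 + 2*(-131)*(-13)) - 1/(-37644 + (-2 + 137²)) = (-101 + 3406) - 1/(-37644 + (-2 + 18769)) = 3305 - 1/(-37644 + 18767) = 3305 - 1/(-18877) = 3305 - 1*(-1/18877) = 3305 + 1/18877 = 62388486/18877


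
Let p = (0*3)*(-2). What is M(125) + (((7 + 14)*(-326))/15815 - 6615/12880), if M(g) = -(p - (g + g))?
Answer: 1449471637/5819920 ≈ 249.05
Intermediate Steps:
p = 0 (p = 0*(-2) = 0)
M(g) = 2*g (M(g) = -(0 - (g + g)) = -(0 - 2*g) = -(-2)*g = 2*g)
M(125) + (((7 + 14)*(-326))/15815 - 6615/12880) = 2*125 + (((7 + 14)*(-326))/15815 - 6615/12880) = 250 + ((21*(-326))*(1/15815) - 6615*1/12880) = 250 + (-6846*1/15815 - 189/368) = 250 + (-6846/15815 - 189/368) = 250 - 5508363/5819920 = 1449471637/5819920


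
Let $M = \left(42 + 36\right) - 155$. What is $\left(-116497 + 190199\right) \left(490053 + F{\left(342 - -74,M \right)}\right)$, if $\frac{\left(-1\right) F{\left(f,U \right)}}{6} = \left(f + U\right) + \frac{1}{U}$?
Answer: $\frac{2769534620238}{77} \approx 3.5968 \cdot 10^{10}$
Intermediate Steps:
$M = -77$ ($M = 78 - 155 = -77$)
$F{\left(f,U \right)} = - 6 U - 6 f - \frac{6}{U}$ ($F{\left(f,U \right)} = - 6 \left(\left(f + U\right) + \frac{1}{U}\right) = - 6 \left(\left(U + f\right) + \frac{1}{U}\right) = - 6 \left(U + f + \frac{1}{U}\right) = - 6 U - 6 f - \frac{6}{U}$)
$\left(-116497 + 190199\right) \left(490053 + F{\left(342 - -74,M \right)}\right) = \left(-116497 + 190199\right) \left(490053 + \frac{6 \left(-1 - - 77 \left(-77 + \left(342 - -74\right)\right)\right)}{-77}\right) = 73702 \left(490053 + 6 \left(- \frac{1}{77}\right) \left(-1 - - 77 \left(-77 + \left(342 + 74\right)\right)\right)\right) = 73702 \left(490053 + 6 \left(- \frac{1}{77}\right) \left(-1 - - 77 \left(-77 + 416\right)\right)\right) = 73702 \left(490053 + 6 \left(- \frac{1}{77}\right) \left(-1 - \left(-77\right) 339\right)\right) = 73702 \left(490053 + 6 \left(- \frac{1}{77}\right) \left(-1 + 26103\right)\right) = 73702 \left(490053 + 6 \left(- \frac{1}{77}\right) 26102\right) = 73702 \left(490053 - \frac{156612}{77}\right) = 73702 \cdot \frac{37577469}{77} = \frac{2769534620238}{77}$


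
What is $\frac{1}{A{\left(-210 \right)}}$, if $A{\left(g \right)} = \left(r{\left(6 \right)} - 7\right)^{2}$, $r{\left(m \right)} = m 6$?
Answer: $\frac{1}{841} \approx 0.0011891$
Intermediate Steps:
$r{\left(m \right)} = 6 m$
$A{\left(g \right)} = 841$ ($A{\left(g \right)} = \left(6 \cdot 6 - 7\right)^{2} = \left(36 - 7\right)^{2} = 29^{2} = 841$)
$\frac{1}{A{\left(-210 \right)}} = \frac{1}{841}$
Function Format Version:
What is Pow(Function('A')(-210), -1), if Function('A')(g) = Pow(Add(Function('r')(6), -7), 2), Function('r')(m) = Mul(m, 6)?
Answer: Rational(1, 841) ≈ 0.0011891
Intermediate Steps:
Function('r')(m) = Mul(6, m)
Function('A')(g) = 841 (Function('A')(g) = Pow(Add(Mul(6, 6), -7), 2) = Pow(Add(36, -7), 2) = Pow(29, 2) = 841)
Pow(Function('A')(-210), -1) = Pow(841, -1) = Rational(1, 841)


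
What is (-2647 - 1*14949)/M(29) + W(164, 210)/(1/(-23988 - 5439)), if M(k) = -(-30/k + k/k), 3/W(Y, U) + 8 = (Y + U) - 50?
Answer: -161338025/316 ≈ -5.1056e+5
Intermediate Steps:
W(Y, U) = 3/(-58 + U + Y) (W(Y, U) = 3/(-8 + ((Y + U) - 50)) = 3/(-8 + ((U + Y) - 50)) = 3/(-8 + (-50 + U + Y)) = 3/(-58 + U + Y))
M(k) = -1 + 30/k (M(k) = -(-30/k + 1) = -(1 - 30/k) = -1 + 30/k)
(-2647 - 1*14949)/M(29) + W(164, 210)/(1/(-23988 - 5439)) = (-2647 - 1*14949)/(((30 - 1*29)/29)) + (3/(-58 + 210 + 164))/(1/(-23988 - 5439)) = (-2647 - 14949)/(((30 - 29)/29)) + (3/316)/(1/(-29427)) = -17596/((1/29)*1) + (3*(1/316))/(-1/29427) = -17596/1/29 + (3/316)*(-29427) = -17596*29 - 88281/316 = -510284 - 88281/316 = -161338025/316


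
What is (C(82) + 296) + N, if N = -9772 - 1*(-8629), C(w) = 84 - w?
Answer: -845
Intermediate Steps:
N = -1143 (N = -9772 + 8629 = -1143)
(C(82) + 296) + N = ((84 - 1*82) + 296) - 1143 = ((84 - 82) + 296) - 1143 = (2 + 296) - 1143 = 298 - 1143 = -845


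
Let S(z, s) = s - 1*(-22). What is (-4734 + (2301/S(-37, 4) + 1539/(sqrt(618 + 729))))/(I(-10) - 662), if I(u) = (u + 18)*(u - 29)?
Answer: 9291/1948 - 513*sqrt(1347)/437326 ≈ 4.7265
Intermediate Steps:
S(z, s) = 22 + s (S(z, s) = s + 22 = 22 + s)
I(u) = (-29 + u)*(18 + u) (I(u) = (18 + u)*(-29 + u) = (-29 + u)*(18 + u))
(-4734 + (2301/S(-37, 4) + 1539/(sqrt(618 + 729))))/(I(-10) - 662) = (-4734 + (2301/(22 + 4) + 1539/(sqrt(618 + 729))))/((-522 + (-10)**2 - 11*(-10)) - 662) = (-4734 + (2301/26 + 1539/(sqrt(1347))))/((-522 + 100 + 110) - 662) = (-4734 + (2301*(1/26) + 1539*(sqrt(1347)/1347)))/(-312 - 662) = (-4734 + (177/2 + 513*sqrt(1347)/449))/(-974) = (-9291/2 + 513*sqrt(1347)/449)*(-1/974) = 9291/1948 - 513*sqrt(1347)/437326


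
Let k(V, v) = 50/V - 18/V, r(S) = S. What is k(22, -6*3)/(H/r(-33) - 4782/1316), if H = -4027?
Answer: 31584/2570863 ≈ 0.012285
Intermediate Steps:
k(V, v) = 32/V
k(22, -6*3)/(H/r(-33) - 4782/1316) = (32/22)/(-4027/(-33) - 4782/1316) = (32*(1/22))/(-4027*(-1/33) - 4782*1/1316) = 16/(11*(4027/33 - 2391/658)) = 16/(11*(2570863/21714)) = (16/11)*(21714/2570863) = 31584/2570863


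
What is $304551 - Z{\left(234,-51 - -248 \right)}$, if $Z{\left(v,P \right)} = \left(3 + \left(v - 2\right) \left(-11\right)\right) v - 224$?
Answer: $901241$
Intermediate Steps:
$Z{\left(v,P \right)} = -224 + v \left(25 - 11 v\right)$ ($Z{\left(v,P \right)} = \left(3 + \left(-2 + v\right) \left(-11\right)\right) v - 224 = \left(3 - \left(-22 + 11 v\right)\right) v - 224 = \left(25 - 11 v\right) v - 224 = v \left(25 - 11 v\right) - 224 = -224 + v \left(25 - 11 v\right)$)
$304551 - Z{\left(234,-51 - -248 \right)} = 304551 - \left(-224 - 11 \cdot 234^{2} + 25 \cdot 234\right) = 304551 - \left(-224 - 602316 + 5850\right) = 304551 - -596690 = 304551 + 596690 = 901241$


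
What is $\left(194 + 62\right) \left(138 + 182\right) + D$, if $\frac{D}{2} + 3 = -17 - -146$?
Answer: $82172$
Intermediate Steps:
$D = 252$ ($D = -6 + 2 \left(-17 - -146\right) = -6 + 2 \left(-17 + 146\right) = -6 + 2 \cdot 129 = -6 + 258 = 252$)
$\left(194 + 62\right) \left(138 + 182\right) + D = \left(194 + 62\right) \left(138 + 182\right) + 252 = 256 \cdot 320 + 252 = 81920 + 252 = 82172$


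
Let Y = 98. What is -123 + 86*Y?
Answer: 8305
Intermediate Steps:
-123 + 86*Y = -123 + 86*98 = -123 + 8428 = 8305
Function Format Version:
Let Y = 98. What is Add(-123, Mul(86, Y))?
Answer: 8305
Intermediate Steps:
Add(-123, Mul(86, Y)) = Add(-123, Mul(86, 98)) = Add(-123, 8428) = 8305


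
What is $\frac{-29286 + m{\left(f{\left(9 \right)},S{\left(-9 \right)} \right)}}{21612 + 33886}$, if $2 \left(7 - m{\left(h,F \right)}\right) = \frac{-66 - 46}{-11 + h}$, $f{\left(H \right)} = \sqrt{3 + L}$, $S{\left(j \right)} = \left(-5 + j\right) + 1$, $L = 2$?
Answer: $- \frac{849245}{1609442} - \frac{7 \sqrt{5}}{804721} \approx -0.52768$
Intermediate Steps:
$S{\left(j \right)} = -4 + j$
$f{\left(H \right)} = \sqrt{5}$ ($f{\left(H \right)} = \sqrt{3 + 2} = \sqrt{5}$)
$m{\left(h,F \right)} = 7 + \frac{56}{-11 + h}$ ($m{\left(h,F \right)} = 7 - \frac{\left(-66 - 46\right) \frac{1}{-11 + h}}{2} = 7 - \frac{\left(-112\right) \frac{1}{-11 + h}}{2} = 7 + \frac{56}{-11 + h}$)
$\frac{-29286 + m{\left(f{\left(9 \right)},S{\left(-9 \right)} \right)}}{21612 + 33886} = \frac{-29286 + \frac{7 \left(-3 + \sqrt{5}\right)}{-11 + \sqrt{5}}}{21612 + 33886} = \frac{-29286 + \frac{7 \left(-3 + \sqrt{5}\right)}{-11 + \sqrt{5}}}{55498} = \left(-29286 + \frac{7 \left(-3 + \sqrt{5}\right)}{-11 + \sqrt{5}}\right) \frac{1}{55498} = - \frac{14643}{27749} + \frac{7 \left(-3 + \sqrt{5}\right)}{55498 \left(-11 + \sqrt{5}\right)}$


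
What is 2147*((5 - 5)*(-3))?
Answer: 0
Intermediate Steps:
2147*((5 - 5)*(-3)) = 2147*(0*(-3)) = 2147*0 = 0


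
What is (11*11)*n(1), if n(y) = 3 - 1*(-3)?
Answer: 726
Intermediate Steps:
n(y) = 6 (n(y) = 3 + 3 = 6)
(11*11)*n(1) = (11*11)*6 = 121*6 = 726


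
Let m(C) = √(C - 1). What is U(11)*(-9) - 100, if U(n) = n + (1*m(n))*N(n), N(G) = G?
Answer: -199 - 99*√10 ≈ -512.07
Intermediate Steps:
m(C) = √(-1 + C)
U(n) = n + n*√(-1 + n) (U(n) = n + (1*√(-1 + n))*n = n + √(-1 + n)*n = n + n*√(-1 + n))
U(11)*(-9) - 100 = (11*(1 + √(-1 + 11)))*(-9) - 100 = (11*(1 + √10))*(-9) - 100 = (11 + 11*√10)*(-9) - 100 = (-99 - 99*√10) - 100 = -199 - 99*√10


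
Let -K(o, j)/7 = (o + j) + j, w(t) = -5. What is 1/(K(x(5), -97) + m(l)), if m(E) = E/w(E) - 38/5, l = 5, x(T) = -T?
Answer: 5/6922 ≈ 0.00072233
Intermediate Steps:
K(o, j) = -14*j - 7*o (K(o, j) = -7*((o + j) + j) = -7*((j + o) + j) = -7*(o + 2*j) = -14*j - 7*o)
m(E) = -38/5 - E/5 (m(E) = E/(-5) - 38/5 = E*(-⅕) - 38*⅕ = -E/5 - 38/5 = -38/5 - E/5)
1/(K(x(5), -97) + m(l)) = 1/((-14*(-97) - (-7)*5) + (-38/5 - ⅕*5)) = 1/((1358 - 7*(-5)) + (-38/5 - 1)) = 1/((1358 + 35) - 43/5) = 1/(1393 - 43/5) = 1/(6922/5) = 5/6922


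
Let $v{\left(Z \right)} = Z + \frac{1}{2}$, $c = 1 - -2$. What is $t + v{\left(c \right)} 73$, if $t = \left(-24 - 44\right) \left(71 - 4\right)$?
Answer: $- \frac{8601}{2} \approx -4300.5$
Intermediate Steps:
$c = 3$ ($c = 1 + 2 = 3$)
$v{\left(Z \right)} = \frac{1}{2} + Z$ ($v{\left(Z \right)} = Z + \frac{1}{2} = \frac{1}{2} + Z$)
$t = -4556$ ($t = \left(-68\right) 67 = -4556$)
$t + v{\left(c \right)} 73 = -4556 + \left(\frac{1}{2} + 3\right) 73 = -4556 + \frac{7}{2} \cdot 73 = -4556 + \frac{511}{2} = - \frac{8601}{2}$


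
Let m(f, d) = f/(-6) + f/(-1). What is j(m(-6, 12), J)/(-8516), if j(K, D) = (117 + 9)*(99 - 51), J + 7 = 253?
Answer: -1512/2129 ≈ -0.71019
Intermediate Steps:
m(f, d) = -7*f/6 (m(f, d) = f*(-1/6) + f*(-1) = -f/6 - f = -7*f/6)
J = 246 (J = -7 + 253 = 246)
j(K, D) = 6048 (j(K, D) = 126*48 = 6048)
j(m(-6, 12), J)/(-8516) = 6048/(-8516) = 6048*(-1/8516) = -1512/2129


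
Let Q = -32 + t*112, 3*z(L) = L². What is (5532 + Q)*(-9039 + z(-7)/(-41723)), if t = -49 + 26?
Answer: -3308221319360/125169 ≈ -2.6430e+7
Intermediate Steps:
t = -23
z(L) = L²/3
Q = -2608 (Q = -32 - 23*112 = -32 - 2576 = -2608)
(5532 + Q)*(-9039 + z(-7)/(-41723)) = (5532 - 2608)*(-9039 + ((⅓)*(-7)²)/(-41723)) = 2924*(-9039 + ((⅓)*49)*(-1/41723)) = 2924*(-9039 + (49/3)*(-1/41723)) = 2924*(-9039 - 49/125169) = 2924*(-1131402640/125169) = -3308221319360/125169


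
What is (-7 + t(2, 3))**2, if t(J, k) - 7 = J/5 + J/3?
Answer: 256/225 ≈ 1.1378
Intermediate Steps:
t(J, k) = 7 + 8*J/15 (t(J, k) = 7 + (J/5 + J/3) = 7 + 8*J/15)
(-7 + t(2, 3))**2 = (-7 + (7 + (8/15)*2))**2 = (-7 + (7 + 16/15))**2 = (-7 + 121/15)**2 = (16/15)**2 = 256/225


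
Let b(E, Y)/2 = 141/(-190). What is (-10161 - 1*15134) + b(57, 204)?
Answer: -2403166/95 ≈ -25296.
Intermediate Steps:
b(E, Y) = -141/95 (b(E, Y) = 2*(141/(-190)) = 2*(141*(-1/190)) = 2*(-141/190) = -141/95)
(-10161 - 1*15134) + b(57, 204) = (-10161 - 1*15134) - 141/95 = (-10161 - 15134) - 141/95 = -25295 - 141/95 = -2403166/95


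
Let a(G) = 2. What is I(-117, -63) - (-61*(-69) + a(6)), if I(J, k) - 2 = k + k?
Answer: -4335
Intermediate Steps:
I(J, k) = 2 + 2*k (I(J, k) = 2 + (k + k) = 2 + 2*k)
I(-117, -63) - (-61*(-69) + a(6)) = (2 + 2*(-63)) - (-61*(-69) + 2) = (2 - 126) - (4209 + 2) = -124 - 1*4211 = -124 - 4211 = -4335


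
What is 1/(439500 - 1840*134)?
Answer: 1/192940 ≈ 5.1830e-6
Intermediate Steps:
1/(439500 - 1840*134) = 1/(439500 - 246560) = 1/192940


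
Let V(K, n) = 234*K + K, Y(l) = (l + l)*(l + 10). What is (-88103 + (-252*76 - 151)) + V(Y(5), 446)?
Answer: -72156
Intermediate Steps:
Y(l) = 2*l*(10 + l) (Y(l) = (2*l)*(10 + l) = 2*l*(10 + l))
V(K, n) = 235*K
(-88103 + (-252*76 - 151)) + V(Y(5), 446) = (-88103 + (-252*76 - 151)) + 235*(2*5*(10 + 5)) = (-88103 + (-19152 - 151)) + 235*(2*5*15) = (-88103 - 19303) + 235*150 = -107406 + 35250 = -72156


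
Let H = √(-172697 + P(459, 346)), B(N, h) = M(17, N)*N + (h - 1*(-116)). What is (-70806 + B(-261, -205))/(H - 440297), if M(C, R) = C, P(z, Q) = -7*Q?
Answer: 8292113401/48465405832 + 18833*I*√175119/48465405832 ≈ 0.17109 + 0.00016261*I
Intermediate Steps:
B(N, h) = 116 + h + 17*N (B(N, h) = 17*N + (h - 1*(-116)) = 17*N + (h + 116) = 17*N + (116 + h) = 116 + h + 17*N)
H = I*√175119 (H = √(-172697 - 7*346) = √(-172697 - 2422) = √(-175119) = I*√175119 ≈ 418.47*I)
(-70806 + B(-261, -205))/(H - 440297) = (-70806 + (116 - 205 + 17*(-261)))/(I*√175119 - 440297) = (-70806 + (116 - 205 - 4437))/(-440297 + I*√175119) = (-70806 - 4526)/(-440297 + I*√175119) = -75332/(-440297 + I*√175119)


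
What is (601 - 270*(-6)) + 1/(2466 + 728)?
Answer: 7093875/3194 ≈ 2221.0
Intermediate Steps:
(601 - 270*(-6)) + 1/(2466 + 728) = (601 - 54*(-30)) + 1/3194 = (601 + 1620) + 1/3194 = 2221 + 1/3194 = 7093875/3194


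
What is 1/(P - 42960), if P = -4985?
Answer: -1/47945 ≈ -2.0857e-5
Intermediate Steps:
1/(P - 42960) = 1/(-4985 - 42960) = 1/(-47945) = -1/47945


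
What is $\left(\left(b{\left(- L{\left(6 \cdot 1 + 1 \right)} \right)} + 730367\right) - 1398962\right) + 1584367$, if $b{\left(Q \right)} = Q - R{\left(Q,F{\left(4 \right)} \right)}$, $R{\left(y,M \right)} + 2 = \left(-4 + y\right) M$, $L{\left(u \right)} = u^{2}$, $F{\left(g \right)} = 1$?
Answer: $915778$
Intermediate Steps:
$R{\left(y,M \right)} = -2 + M \left(-4 + y\right)$ ($R{\left(y,M \right)} = -2 + \left(-4 + y\right) M = -2 + M \left(-4 + y\right)$)
$b{\left(Q \right)} = 6$ ($b{\left(Q \right)} = Q - \left(-2 - 4 + 1 Q\right) = Q - \left(-2 - 4 + Q\right) = Q - \left(-6 + Q\right) = 6$)
$\left(\left(b{\left(- L{\left(6 \cdot 1 + 1 \right)} \right)} + 730367\right) - 1398962\right) + 1584367 = \left(\left(6 + 730367\right) - 1398962\right) + 1584367 = \left(730373 - 1398962\right) + 1584367 = -668589 + 1584367 = 915778$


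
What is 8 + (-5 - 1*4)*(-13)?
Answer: 125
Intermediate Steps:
8 + (-5 - 1*4)*(-13) = 8 + (-5 - 4)*(-13) = 8 - 9*(-13) = 8 + 117 = 125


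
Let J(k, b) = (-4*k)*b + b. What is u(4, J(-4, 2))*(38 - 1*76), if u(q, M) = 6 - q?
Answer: -76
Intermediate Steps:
J(k, b) = b - 4*b*k (J(k, b) = -4*b*k + b = b - 4*b*k)
u(4, J(-4, 2))*(38 - 1*76) = (6 - 1*4)*(38 - 1*76) = (6 - 4)*(38 - 76) = 2*(-38) = -76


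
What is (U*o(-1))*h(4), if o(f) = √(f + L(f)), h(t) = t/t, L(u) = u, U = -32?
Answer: -32*I*√2 ≈ -45.255*I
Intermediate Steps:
h(t) = 1
o(f) = √2*√f (o(f) = √(f + f) = √(2*f) = √2*√f)
(U*o(-1))*h(4) = -32*√2*√(-1)*1 = -32*√2*I*1 = -32*I*√2*1 = -32*I*√2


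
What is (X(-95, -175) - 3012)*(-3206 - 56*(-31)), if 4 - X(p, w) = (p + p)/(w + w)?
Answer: 4422558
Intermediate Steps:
X(p, w) = 4 - p/w (X(p, w) = 4 - (p + p)/(w + w) = 4 - 2*p/(2*w) = 4 - 2*p*1/(2*w) = 4 - p/w)
(X(-95, -175) - 3012)*(-3206 - 56*(-31)) = ((4 - 1*(-95)/(-175)) - 3012)*(-3206 - 56*(-31)) = ((4 - 1*(-95)*(-1/175)) - 3012)*(-3206 + 1736) = ((4 - 19/35) - 3012)*(-1470) = (121/35 - 3012)*(-1470) = -105299/35*(-1470) = 4422558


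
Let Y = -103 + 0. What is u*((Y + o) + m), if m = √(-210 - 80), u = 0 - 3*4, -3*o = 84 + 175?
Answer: 2272 - 12*I*√290 ≈ 2272.0 - 204.35*I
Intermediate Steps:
Y = -103
o = -259/3 (o = -(84 + 175)/3 = -⅓*259 = -259/3 ≈ -86.333)
u = -12 (u = 0 - 12 = -12)
m = I*√290 (m = √(-290) = I*√290 ≈ 17.029*I)
u*((Y + o) + m) = -12*((-103 - 259/3) + I*√290) = -12*(-568/3 + I*√290) = 2272 - 12*I*√290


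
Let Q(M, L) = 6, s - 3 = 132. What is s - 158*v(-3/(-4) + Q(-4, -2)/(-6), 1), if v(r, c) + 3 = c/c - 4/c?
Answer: 1083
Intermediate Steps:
s = 135 (s = 3 + 132 = 135)
v(r, c) = -2 - 4/c (v(r, c) = -3 + (c/c - 4/c) = -3 + (1 - 4/c) = -2 - 4/c)
s - 158*v(-3/(-4) + Q(-4, -2)/(-6), 1) = 135 - 158*(-2 - 4/1) = 135 - 158*(-2 - 4*1) = 135 - 158*(-2 - 4) = 135 - 158*(-6) = 135 + 948 = 1083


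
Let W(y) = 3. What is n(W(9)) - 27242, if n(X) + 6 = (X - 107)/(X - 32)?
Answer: -790088/29 ≈ -27244.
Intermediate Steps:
n(X) = -6 + (-107 + X)/(-32 + X) (n(X) = -6 + (X - 107)/(X - 32) = -6 + (-107 + X)/(-32 + X))
n(W(9)) - 27242 = 5*(17 - 1*3)/(-32 + 3) - 27242 = 5*(17 - 3)/(-29) - 27242 = 5*(-1/29)*14 - 27242 = -70/29 - 27242 = -790088/29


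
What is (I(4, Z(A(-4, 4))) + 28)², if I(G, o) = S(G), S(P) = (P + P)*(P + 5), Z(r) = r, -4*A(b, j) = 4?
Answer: 10000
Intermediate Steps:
A(b, j) = -1 (A(b, j) = -¼*4 = -1)
S(P) = 2*P*(5 + P) (S(P) = (2*P)*(5 + P) = 2*P*(5 + P))
I(G, o) = 2*G*(5 + G)
(I(4, Z(A(-4, 4))) + 28)² = (2*4*(5 + 4) + 28)² = (2*4*9 + 28)² = (72 + 28)² = 100² = 10000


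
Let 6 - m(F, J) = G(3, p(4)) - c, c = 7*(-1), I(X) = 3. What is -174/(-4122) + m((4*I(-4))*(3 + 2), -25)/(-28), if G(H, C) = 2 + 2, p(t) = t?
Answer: 4247/19236 ≈ 0.22078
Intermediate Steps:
c = -7
G(H, C) = 4
m(F, J) = -5 (m(F, J) = 6 - (4 - 1*(-7)) = 6 - (4 + 7) = 6 - 1*11 = 6 - 11 = -5)
-174/(-4122) + m((4*I(-4))*(3 + 2), -25)/(-28) = -174/(-4122) - 5/(-28) = -174*(-1/4122) - 5*(-1/28) = 29/687 + 5/28 = 4247/19236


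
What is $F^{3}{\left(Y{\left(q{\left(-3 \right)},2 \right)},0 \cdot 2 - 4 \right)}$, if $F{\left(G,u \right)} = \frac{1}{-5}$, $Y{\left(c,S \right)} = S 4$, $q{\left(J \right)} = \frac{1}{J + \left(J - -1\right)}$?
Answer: $- \frac{1}{125} \approx -0.008$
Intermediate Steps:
$q{\left(J \right)} = \frac{1}{1 + 2 J}$ ($q{\left(J \right)} = \frac{1}{J + \left(J + 1\right)} = \frac{1}{J + \left(1 + J\right)} = \frac{1}{1 + 2 J}$)
$Y{\left(c,S \right)} = 4 S$
$F{\left(G,u \right)} = - \frac{1}{5}$
$F^{3}{\left(Y{\left(q{\left(-3 \right)},2 \right)},0 \cdot 2 - 4 \right)} = \left(- \frac{1}{5}\right)^{3} = - \frac{1}{125}$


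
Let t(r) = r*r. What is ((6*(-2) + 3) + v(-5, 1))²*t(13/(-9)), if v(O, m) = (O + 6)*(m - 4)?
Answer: 2704/9 ≈ 300.44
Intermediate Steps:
t(r) = r²
v(O, m) = (-4 + m)*(6 + O) (v(O, m) = (6 + O)*(-4 + m) = (-4 + m)*(6 + O))
((6*(-2) + 3) + v(-5, 1))²*t(13/(-9)) = ((6*(-2) + 3) + (-24 - 4*(-5) + 6*1 - 5*1))²*(13/(-9))² = ((-12 + 3) + (-24 + 20 + 6 - 5))²*(13*(-⅑))² = (-9 - 3)²*(-13/9)² = (-12)²*(169/81) = 144*(169/81) = 2704/9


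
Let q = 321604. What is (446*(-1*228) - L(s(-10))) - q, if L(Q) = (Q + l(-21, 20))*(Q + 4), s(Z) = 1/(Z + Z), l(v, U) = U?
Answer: -169348321/400 ≈ -4.2337e+5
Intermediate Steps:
s(Z) = 1/(2*Z)
L(Q) = (4 + Q)*(20 + Q) (L(Q) = (Q + 20)*(Q + 4) = (20 + Q)*(4 + Q) = (4 + Q)*(20 + Q))
(446*(-1*228) - L(s(-10))) - q = (446*(-1*228) - (80 + ((½)/(-10))² + 24*((½)/(-10)))) - 1*321604 = (446*(-228) - (80 + ((½)*(-⅒))² + 24*((½)*(-⅒)))) - 321604 = (-101688 - (80 + (-1/20)² + 24*(-1/20))) - 321604 = (-101688 - (80 + 1/400 - 6/5)) - 321604 = (-101688 - 1*31521/400) - 321604 = (-101688 - 31521/400) - 321604 = -40706721/400 - 321604 = -169348321/400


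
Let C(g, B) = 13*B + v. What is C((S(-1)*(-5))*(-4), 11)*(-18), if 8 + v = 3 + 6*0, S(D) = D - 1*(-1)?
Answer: -2484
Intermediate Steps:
S(D) = 1 + D (S(D) = D + 1 = 1 + D)
v = -5 (v = -8 + (3 + 6*0) = -8 + (3 + 0) = -8 + 3 = -5)
C(g, B) = -5 + 13*B (C(g, B) = 13*B - 5 = -5 + 13*B)
C((S(-1)*(-5))*(-4), 11)*(-18) = (-5 + 13*11)*(-18) = (-5 + 143)*(-18) = 138*(-18) = -2484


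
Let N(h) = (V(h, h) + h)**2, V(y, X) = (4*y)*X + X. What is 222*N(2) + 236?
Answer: 89036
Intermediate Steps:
V(y, X) = X + 4*X*y (V(y, X) = 4*X*y + X = X + 4*X*y)
N(h) = (h + h*(1 + 4*h))**2 (N(h) = (h*(1 + 4*h) + h)**2 = (h + h*(1 + 4*h))**2)
222*N(2) + 236 = 222*(2**2*(2 + 4*2)**2) + 236 = 222*(4*(2 + 8)**2) + 236 = 222*(4*10**2) + 236 = 222*(4*100) + 236 = 222*400 + 236 = 88800 + 236 = 89036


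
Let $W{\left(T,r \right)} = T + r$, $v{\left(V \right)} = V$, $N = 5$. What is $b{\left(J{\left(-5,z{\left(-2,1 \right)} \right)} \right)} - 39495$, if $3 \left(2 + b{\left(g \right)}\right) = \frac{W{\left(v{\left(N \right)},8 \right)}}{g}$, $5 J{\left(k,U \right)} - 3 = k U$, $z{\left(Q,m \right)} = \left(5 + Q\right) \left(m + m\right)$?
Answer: $- \frac{3199322}{81} \approx -39498.0$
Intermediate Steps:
$z{\left(Q,m \right)} = 2 m \left(5 + Q\right)$ ($z{\left(Q,m \right)} = \left(5 + Q\right) 2 m = 2 m \left(5 + Q\right)$)
$J{\left(k,U \right)} = \frac{3}{5} + \frac{U k}{5}$ ($J{\left(k,U \right)} = \frac{3}{5} + \frac{k U}{5} = \frac{3}{5} + \frac{U k}{5}$)
$b{\left(g \right)} = -2 + \frac{13}{3 g}$ ($b{\left(g \right)} = -2 + \frac{\left(5 + 8\right) \frac{1}{g}}{3} = -2 + \frac{13 \frac{1}{g}}{3} = -2 + \frac{13}{3 g}$)
$b{\left(J{\left(-5,z{\left(-2,1 \right)} \right)} \right)} - 39495 = \left(-2 + \frac{13}{3 \left(\frac{3}{5} + \frac{1}{5} \cdot 2 \cdot 1 \left(5 - 2\right) \left(-5\right)\right)}\right) - 39495 = \left(-2 + \frac{13}{3 \left(\frac{3}{5} + \frac{1}{5} \cdot 2 \cdot 1 \cdot 3 \left(-5\right)\right)}\right) - 39495 = \left(-2 + \frac{13}{3 \left(\frac{3}{5} + \frac{1}{5} \cdot 6 \left(-5\right)\right)}\right) - 39495 = \left(-2 + \frac{13}{3 \left(\frac{3}{5} - 6\right)}\right) - 39495 = \left(-2 + \frac{13}{3 \left(- \frac{27}{5}\right)}\right) - 39495 = \left(-2 + \frac{13}{3} \left(- \frac{5}{27}\right)\right) - 39495 = \left(-2 - \frac{65}{81}\right) - 39495 = - \frac{227}{81} - 39495 = - \frac{3199322}{81}$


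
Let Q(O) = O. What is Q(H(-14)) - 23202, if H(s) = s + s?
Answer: -23230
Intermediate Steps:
H(s) = 2*s
Q(H(-14)) - 23202 = 2*(-14) - 23202 = -28 - 23202 = -23230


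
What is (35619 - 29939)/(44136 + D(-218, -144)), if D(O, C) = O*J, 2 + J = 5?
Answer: 2840/21741 ≈ 0.13063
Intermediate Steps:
J = 3 (J = -2 + 5 = 3)
D(O, C) = 3*O (D(O, C) = O*3 = 3*O)
(35619 - 29939)/(44136 + D(-218, -144)) = (35619 - 29939)/(44136 + 3*(-218)) = 5680/(44136 - 654) = 5680/43482 = 5680*(1/43482) = 2840/21741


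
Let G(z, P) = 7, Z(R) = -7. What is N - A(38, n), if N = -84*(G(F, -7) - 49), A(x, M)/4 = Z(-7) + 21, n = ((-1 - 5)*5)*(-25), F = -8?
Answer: 3472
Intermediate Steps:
n = 750 (n = -6*5*(-25) = -30*(-25) = 750)
A(x, M) = 56 (A(x, M) = 4*(-7 + 21) = 4*14 = 56)
N = 3528 (N = -84*(7 - 49) = -84*(-42) = 3528)
N - A(38, n) = 3528 - 1*56 = 3528 - 56 = 3472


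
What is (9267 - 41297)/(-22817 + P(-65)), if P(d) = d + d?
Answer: 32030/22947 ≈ 1.3958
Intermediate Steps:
P(d) = 2*d
(9267 - 41297)/(-22817 + P(-65)) = (9267 - 41297)/(-22817 + 2*(-65)) = -32030/(-22817 - 130) = -32030/(-22947) = -32030*(-1/22947) = 32030/22947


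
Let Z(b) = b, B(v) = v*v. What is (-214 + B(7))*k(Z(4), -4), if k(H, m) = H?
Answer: -660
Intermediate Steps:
B(v) = v**2
(-214 + B(7))*k(Z(4), -4) = (-214 + 7**2)*4 = (-214 + 49)*4 = -165*4 = -660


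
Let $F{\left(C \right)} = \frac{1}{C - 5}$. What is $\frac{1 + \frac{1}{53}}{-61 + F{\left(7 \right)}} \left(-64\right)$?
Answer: $\frac{6912}{6413} \approx 1.0778$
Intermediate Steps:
$F{\left(C \right)} = \frac{1}{-5 + C}$
$\frac{1 + \frac{1}{53}}{-61 + F{\left(7 \right)}} \left(-64\right) = \frac{1 + \frac{1}{53}}{-61 + \frac{1}{-5 + 7}} \left(-64\right) = \frac{1 + \frac{1}{53}}{-61 + \frac{1}{2}} \left(-64\right) = \frac{54}{53 \left(-61 + \frac{1}{2}\right)} \left(-64\right) = \frac{54}{53 \left(- \frac{121}{2}\right)} \left(-64\right) = \frac{54}{53} \left(- \frac{2}{121}\right) \left(-64\right) = \left(- \frac{108}{6413}\right) \left(-64\right) = \frac{6912}{6413}$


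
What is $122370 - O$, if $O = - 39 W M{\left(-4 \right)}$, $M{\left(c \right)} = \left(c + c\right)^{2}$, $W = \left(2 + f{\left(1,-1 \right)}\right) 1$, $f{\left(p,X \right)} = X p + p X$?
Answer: $122370$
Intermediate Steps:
$f{\left(p,X \right)} = 2 X p$ ($f{\left(p,X \right)} = X p + X p = 2 X p$)
$W = 0$ ($W = \left(2 + 2 \left(-1\right) 1\right) 1 = \left(2 - 2\right) 1 = 0 \cdot 1 = 0$)
$M{\left(c \right)} = 4 c^{2}$ ($M{\left(c \right)} = \left(2 c\right)^{2} = 4 c^{2}$)
$O = 0$ ($O = \left(-39\right) 0 \cdot 4 \left(-4\right)^{2} = 0 \cdot 4 \cdot 16 = 0 \cdot 64 = 0$)
$122370 - O = 122370 - 0 = 122370 + 0 = 122370$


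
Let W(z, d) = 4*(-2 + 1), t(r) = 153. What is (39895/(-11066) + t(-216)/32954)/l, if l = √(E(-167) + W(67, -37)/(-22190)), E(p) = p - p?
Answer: -328251683*√22190/182334482 ≈ -268.17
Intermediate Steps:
W(z, d) = -4 (W(z, d) = 4*(-1) = -4)
E(p) = 0
l = √22190/11095 (l = √(0 - 4/(-22190)) = √(0 - 4*(-1/22190)) = √(0 + 2/11095) = √(2/11095) = √22190/11095 ≈ 0.013426)
(39895/(-11066) + t(-216)/32954)/l = (39895/(-11066) + 153/32954)/((√22190/11095)) = (39895*(-1/11066) + 153*(1/32954))*(√22190/2) = (-39895/11066 + 153/32954)*(√22190/2) = -328251683*√22190/182334482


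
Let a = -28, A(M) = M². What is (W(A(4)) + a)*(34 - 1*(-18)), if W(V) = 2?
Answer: -1352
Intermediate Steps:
(W(A(4)) + a)*(34 - 1*(-18)) = (2 - 28)*(34 - 1*(-18)) = -26*(34 + 18) = -26*52 = -1352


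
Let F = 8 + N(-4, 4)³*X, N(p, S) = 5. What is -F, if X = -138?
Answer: 17242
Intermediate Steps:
F = -17242 (F = 8 + 5³*(-138) = 8 + 125*(-138) = 8 - 17250 = -17242)
-F = -1*(-17242) = 17242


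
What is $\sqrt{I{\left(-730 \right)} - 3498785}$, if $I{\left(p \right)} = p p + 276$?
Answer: $i \sqrt{2965609} \approx 1722.1 i$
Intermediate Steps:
$I{\left(p \right)} = 276 + p^{2}$ ($I{\left(p \right)} = p^{2} + 276 = 276 + p^{2}$)
$\sqrt{I{\left(-730 \right)} - 3498785} = \sqrt{\left(276 + \left(-730\right)^{2}\right) - 3498785} = \sqrt{\left(276 + 532900\right) - 3498785} = \sqrt{533176 - 3498785} = \sqrt{-2965609} = i \sqrt{2965609}$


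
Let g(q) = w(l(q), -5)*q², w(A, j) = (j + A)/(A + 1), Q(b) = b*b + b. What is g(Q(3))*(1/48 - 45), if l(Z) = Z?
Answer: -45339/13 ≈ -3487.6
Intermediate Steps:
Q(b) = b + b² (Q(b) = b² + b = b + b²)
w(A, j) = (A + j)/(1 + A)
g(q) = q²*(-5 + q)/(1 + q) (g(q) = ((q - 5)/(1 + q))*q² = ((-5 + q)/(1 + q))*q² = q²*(-5 + q)/(1 + q))
g(Q(3))*(1/48 - 45) = ((3*(1 + 3))²*(-5 + 3*(1 + 3))/(1 + 3*(1 + 3)))*(1/48 - 45) = ((3*4)²*(-5 + 3*4)/(1 + 3*4))*(1/48 - 45) = (12²*(-5 + 12)/(1 + 12))*(-2159/48) = (144*7/13)*(-2159/48) = (144*(1/13)*7)*(-2159/48) = (1008/13)*(-2159/48) = -45339/13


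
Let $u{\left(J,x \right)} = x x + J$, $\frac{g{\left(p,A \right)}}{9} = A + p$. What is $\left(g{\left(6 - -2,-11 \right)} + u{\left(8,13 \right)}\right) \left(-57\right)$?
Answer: $-8550$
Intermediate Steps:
$g{\left(p,A \right)} = 9 A + 9 p$ ($g{\left(p,A \right)} = 9 \left(A + p\right) = 9 A + 9 p$)
$u{\left(J,x \right)} = J + x^{2}$ ($u{\left(J,x \right)} = x^{2} + J = J + x^{2}$)
$\left(g{\left(6 - -2,-11 \right)} + u{\left(8,13 \right)}\right) \left(-57\right) = \left(\left(9 \left(-11\right) + 9 \left(6 - -2\right)\right) + \left(8 + 13^{2}\right)\right) \left(-57\right) = \left(\left(-99 + 9 \left(6 + 2\right)\right) + \left(8 + 169\right)\right) \left(-57\right) = \left(\left(-99 + 9 \cdot 8\right) + 177\right) \left(-57\right) = \left(\left(-99 + 72\right) + 177\right) \left(-57\right) = \left(-27 + 177\right) \left(-57\right) = 150 \left(-57\right) = -8550$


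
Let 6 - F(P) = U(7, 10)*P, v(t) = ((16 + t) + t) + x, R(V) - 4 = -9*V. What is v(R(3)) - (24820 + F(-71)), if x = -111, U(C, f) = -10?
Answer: -24257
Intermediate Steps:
R(V) = 4 - 9*V
v(t) = -95 + 2*t (v(t) = ((16 + t) + t) - 111 = (16 + 2*t) - 111 = -95 + 2*t)
F(P) = 6 + 10*P (F(P) = 6 - (-10)*P = 6 + 10*P)
v(R(3)) - (24820 + F(-71)) = (-95 + 2*(4 - 9*3)) - (24820 + (6 + 10*(-71))) = (-95 + 2*(4 - 27)) - (24820 + (6 - 710)) = (-95 + 2*(-23)) - (24820 - 704) = (-95 - 46) - 1*24116 = -141 - 24116 = -24257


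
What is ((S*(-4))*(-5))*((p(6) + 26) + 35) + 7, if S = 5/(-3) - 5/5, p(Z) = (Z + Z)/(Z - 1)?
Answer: -10123/3 ≈ -3374.3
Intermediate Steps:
p(Z) = 2*Z/(-1 + Z) (p(Z) = (2*Z)/(-1 + Z) = 2*Z/(-1 + Z))
S = -8/3 (S = 5*(-1/3) - 5*1/5 = -5/3 - 1 = -8/3 ≈ -2.6667)
((S*(-4))*(-5))*((p(6) + 26) + 35) + 7 = (-8/3*(-4)*(-5))*((2*6/(-1 + 6) + 26) + 35) + 7 = ((32/3)*(-5))*((2*6/5 + 26) + 35) + 7 = -160*((2*6*(1/5) + 26) + 35)/3 + 7 = -160*((12/5 + 26) + 35)/3 + 7 = -160*(142/5 + 35)/3 + 7 = -160/3*317/5 + 7 = -10144/3 + 7 = -10123/3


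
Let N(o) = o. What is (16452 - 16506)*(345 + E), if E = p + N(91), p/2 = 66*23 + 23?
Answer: -189972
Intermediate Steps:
p = 3082 (p = 2*(66*23 + 23) = 2*(1518 + 23) = 2*1541 = 3082)
E = 3173 (E = 3082 + 91 = 3173)
(16452 - 16506)*(345 + E) = (16452 - 16506)*(345 + 3173) = -54*3518 = -189972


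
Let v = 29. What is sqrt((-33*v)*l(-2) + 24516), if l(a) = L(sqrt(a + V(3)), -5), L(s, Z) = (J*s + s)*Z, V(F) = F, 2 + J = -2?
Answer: 3*sqrt(1129) ≈ 100.80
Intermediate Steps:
J = -4 (J = -2 - 2 = -4)
L(s, Z) = -3*Z*s (L(s, Z) = (-4*s + s)*Z = (-3*s)*Z = -3*Z*s)
l(a) = 15*sqrt(3 + a) (l(a) = -3*(-5)*sqrt(a + 3) = -3*(-5)*sqrt(3 + a) = 15*sqrt(3 + a))
sqrt((-33*v)*l(-2) + 24516) = sqrt((-33*29)*(15*sqrt(3 - 2)) + 24516) = sqrt(-14355*sqrt(1) + 24516) = sqrt(-14355 + 24516) = sqrt(10161) = 3*sqrt(1129)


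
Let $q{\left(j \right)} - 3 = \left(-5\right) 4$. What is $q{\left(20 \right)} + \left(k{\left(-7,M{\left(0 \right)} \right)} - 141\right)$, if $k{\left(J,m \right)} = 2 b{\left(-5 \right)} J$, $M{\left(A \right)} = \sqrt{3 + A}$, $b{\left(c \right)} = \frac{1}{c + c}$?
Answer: $- \frac{783}{5} \approx -156.6$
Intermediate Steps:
$b{\left(c \right)} = \frac{1}{2 c}$
$q{\left(j \right)} = -17$ ($q{\left(j \right)} = 3 - 20 = -17$)
$k{\left(J,m \right)} = - \frac{J}{5}$ ($k{\left(J,m \right)} = 2 \frac{1}{2 \left(-5\right)} J = 2 \cdot \frac{1}{2} \left(- \frac{1}{5}\right) J = 2 \left(- \frac{1}{10}\right) J = - \frac{J}{5}$)
$q{\left(20 \right)} + \left(k{\left(-7,M{\left(0 \right)} \right)} - 141\right) = -17 - \frac{698}{5} = - \frac{783}{5}$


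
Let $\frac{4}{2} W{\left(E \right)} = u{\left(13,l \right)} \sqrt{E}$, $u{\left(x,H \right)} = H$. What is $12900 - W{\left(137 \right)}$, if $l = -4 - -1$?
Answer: $12900 + \frac{3 \sqrt{137}}{2} \approx 12918.0$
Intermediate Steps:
$l = -3$ ($l = -4 + 1 = -3$)
$W{\left(E \right)} = - \frac{3 \sqrt{E}}{2}$ ($W{\left(E \right)} = \frac{\left(-3\right) \sqrt{E}}{2} = - \frac{3 \sqrt{E}}{2}$)
$12900 - W{\left(137 \right)} = 12900 - - \frac{3 \sqrt{137}}{2} = 12900 + \frac{3 \sqrt{137}}{2}$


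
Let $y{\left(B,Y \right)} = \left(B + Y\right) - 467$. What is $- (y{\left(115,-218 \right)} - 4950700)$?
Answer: $4951270$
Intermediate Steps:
$y{\left(B,Y \right)} = -467 + B + Y$
$- (y{\left(115,-218 \right)} - 4950700) = - (\left(-467 + 115 - 218\right) - 4950700) = - (-570 - 4950700) = \left(-1\right) \left(-4951270\right) = 4951270$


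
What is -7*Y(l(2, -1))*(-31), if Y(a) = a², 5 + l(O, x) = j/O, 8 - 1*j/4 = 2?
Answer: 10633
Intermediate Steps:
j = 24 (j = 32 - 4*2 = 32 - 8 = 24)
l(O, x) = -5 + 24/O
-7*Y(l(2, -1))*(-31) = -7*(-5 + 24/2)²*(-31) = -7*(-5 + 24*(½))²*(-31) = -7*(-5 + 12)²*(-31) = -7*7²*(-31) = -7*49*(-31) = -343*(-31) = 10633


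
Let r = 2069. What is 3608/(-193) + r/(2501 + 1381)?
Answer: -13606939/749226 ≈ -18.161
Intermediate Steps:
3608/(-193) + r/(2501 + 1381) = 3608/(-193) + 2069/(2501 + 1381) = 3608*(-1/193) + 2069/3882 = -3608/193 + 2069*(1/3882) = -3608/193 + 2069/3882 = -13606939/749226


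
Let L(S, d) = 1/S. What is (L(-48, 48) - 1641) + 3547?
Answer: 91487/48 ≈ 1906.0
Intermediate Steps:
(L(-48, 48) - 1641) + 3547 = (1/(-48) - 1641) + 3547 = (-1/48 - 1641) + 3547 = -78769/48 + 3547 = 91487/48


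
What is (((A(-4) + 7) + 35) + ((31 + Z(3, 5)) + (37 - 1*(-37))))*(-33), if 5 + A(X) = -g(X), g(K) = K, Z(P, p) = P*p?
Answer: -5313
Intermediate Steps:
A(X) = -5 - X
(((A(-4) + 7) + 35) + ((31 + Z(3, 5)) + (37 - 1*(-37))))*(-33) = ((((-5 - 1*(-4)) + 7) + 35) + ((31 + 3*5) + (37 - 1*(-37))))*(-33) = ((((-5 + 4) + 7) + 35) + ((31 + 15) + (37 + 37)))*(-33) = (((-1 + 7) + 35) + (46 + 74))*(-33) = ((6 + 35) + 120)*(-33) = (41 + 120)*(-33) = 161*(-33) = -5313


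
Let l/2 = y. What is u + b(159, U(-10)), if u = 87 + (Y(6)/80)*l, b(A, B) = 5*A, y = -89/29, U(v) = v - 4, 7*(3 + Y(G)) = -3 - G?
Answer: 716451/812 ≈ 882.33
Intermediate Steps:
Y(G) = -24/7 - G/7 (Y(G) = -3 + (-3 - G)/7 = -3 + (-3/7 - G/7) = -24/7 - G/7)
U(v) = -4 + v
y = -89/29 (y = -89*1/29 = -89/29 ≈ -3.0690)
l = -178/29 (l = 2*(-89/29) = -178/29 ≈ -6.1379)
u = 70911/812 (u = 87 + ((-24/7 - ⅐*6)/80)*(-178/29) = 87 + ((-24/7 - 6/7)*(1/80))*(-178/29) = 87 - 30/7*1/80*(-178/29) = 87 - 3/56*(-178/29) = 87 + 267/812 = 70911/812 ≈ 87.329)
u + b(159, U(-10)) = 70911/812 + 5*159 = 70911/812 + 795 = 716451/812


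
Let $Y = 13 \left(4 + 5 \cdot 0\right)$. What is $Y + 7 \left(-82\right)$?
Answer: $-522$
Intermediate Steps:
$Y = 52$ ($Y = 13 \left(4 + 0\right) = 13 \cdot 4 = 52$)
$Y + 7 \left(-82\right) = 52 + 7 \left(-82\right) = 52 - 574 = -522$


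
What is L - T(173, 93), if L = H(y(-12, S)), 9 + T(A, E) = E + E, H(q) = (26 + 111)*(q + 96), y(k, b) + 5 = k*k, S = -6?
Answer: 32018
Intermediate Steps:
y(k, b) = -5 + k**2 (y(k, b) = -5 + k*k = -5 + k**2)
H(q) = 13152 + 137*q (H(q) = 137*(96 + q) = 13152 + 137*q)
T(A, E) = -9 + 2*E (T(A, E) = -9 + (E + E) = -9 + 2*E)
L = 32195 (L = 13152 + 137*(-5 + (-12)**2) = 13152 + 137*(-5 + 144) = 13152 + 137*139 = 13152 + 19043 = 32195)
L - T(173, 93) = 32195 - (-9 + 2*93) = 32195 - (-9 + 186) = 32195 - 1*177 = 32195 - 177 = 32018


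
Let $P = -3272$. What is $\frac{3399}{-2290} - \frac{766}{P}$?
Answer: $- \frac{2341847}{1873220} \approx -1.2502$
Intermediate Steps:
$\frac{3399}{-2290} - \frac{766}{P} = \frac{3399}{-2290} - \frac{766}{-3272} = 3399 \left(- \frac{1}{2290}\right) - - \frac{383}{1636} = - \frac{3399}{2290} + \frac{383}{1636} = - \frac{2341847}{1873220}$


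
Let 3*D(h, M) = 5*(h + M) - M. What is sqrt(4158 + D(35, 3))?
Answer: sqrt(37983)/3 ≈ 64.964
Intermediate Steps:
D(h, M) = 4*M/3 + 5*h/3 (D(h, M) = (5*(h + M) - M)/3 = (5*(M + h) - M)/3 = ((5*M + 5*h) - M)/3 = (4*M + 5*h)/3 = 4*M/3 + 5*h/3)
sqrt(4158 + D(35, 3)) = sqrt(4158 + ((4/3)*3 + (5/3)*35)) = sqrt(4158 + (4 + 175/3)) = sqrt(4158 + 187/3) = sqrt(12661/3) = sqrt(37983)/3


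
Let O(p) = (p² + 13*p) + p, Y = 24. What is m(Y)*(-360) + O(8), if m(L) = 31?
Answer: -10984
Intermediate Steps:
O(p) = p² + 14*p
m(Y)*(-360) + O(8) = 31*(-360) + 8*(14 + 8) = -11160 + 8*22 = -11160 + 176 = -10984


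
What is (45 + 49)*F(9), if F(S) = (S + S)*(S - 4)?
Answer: 8460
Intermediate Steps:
F(S) = 2*S*(-4 + S) (F(S) = (2*S)*(-4 + S) = 2*S*(-4 + S))
(45 + 49)*F(9) = (45 + 49)*(2*9*(-4 + 9)) = 94*(2*9*5) = 94*90 = 8460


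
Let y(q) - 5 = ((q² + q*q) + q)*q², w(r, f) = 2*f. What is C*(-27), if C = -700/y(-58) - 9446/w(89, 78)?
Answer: 63584511273/38892334 ≈ 1634.9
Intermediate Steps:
y(q) = 5 + q²*(q + 2*q²) (y(q) = 5 + ((q² + q*q) + q)*q² = 5 + ((q² + q²) + q)*q² = 5 + (2*q² + q)*q² = 5 + (q + 2*q²)*q² = 5 + q²*(q + 2*q²))
C = -2354981899/38892334 (C = -700/(5 + (-58)³ + 2*(-58)⁴) - 9446/(2*78) = -700/(5 - 195112 + 2*11316496) - 9446/156 = -700/(5 - 195112 + 22632992) - 9446*1/156 = -700/22437885 - 4723/78 = -700*1/22437885 - 4723/78 = -140/4487577 - 4723/78 = -2354981899/38892334 ≈ -60.551)
C*(-27) = -2354981899/38892334*(-27) = 63584511273/38892334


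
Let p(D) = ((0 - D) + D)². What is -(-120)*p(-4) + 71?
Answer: 71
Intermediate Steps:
p(D) = 0 (p(D) = (-D + D)² = 0² = 0)
-(-120)*p(-4) + 71 = -(-120)*0 + 71 = -12*0 + 71 = 0 + 71 = 71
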